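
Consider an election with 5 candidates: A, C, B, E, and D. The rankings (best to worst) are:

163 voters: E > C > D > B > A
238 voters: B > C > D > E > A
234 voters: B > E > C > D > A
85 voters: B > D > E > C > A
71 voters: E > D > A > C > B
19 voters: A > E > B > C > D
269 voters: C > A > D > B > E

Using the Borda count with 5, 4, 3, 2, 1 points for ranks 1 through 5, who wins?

A: 163·1 + 238·1 + 234·1 + 85·1 + 71·3 + 19·5 + 269·4 = 2104
C: 163·4 + 238·4 + 234·3 + 85·2 + 71·2 + 19·2 + 269·5 = 4001
B: 163·2 + 238·5 + 234·5 + 85·5 + 71·1 + 19·3 + 269·2 = 3777
E: 163·5 + 238·2 + 234·4 + 85·3 + 71·5 + 19·4 + 269·1 = 3182
D: 163·3 + 238·3 + 234·2 + 85·4 + 71·4 + 19·1 + 269·3 = 3121
C has the highest Borda score (4001).

C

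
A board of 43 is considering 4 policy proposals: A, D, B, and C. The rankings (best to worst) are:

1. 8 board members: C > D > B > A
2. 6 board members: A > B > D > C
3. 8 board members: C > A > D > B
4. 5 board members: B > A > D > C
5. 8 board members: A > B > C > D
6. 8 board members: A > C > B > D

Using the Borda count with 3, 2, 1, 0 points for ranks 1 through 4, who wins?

A: 8·0 + 6·3 + 8·2 + 5·2 + 8·3 + 8·3 = 92
D: 8·2 + 6·1 + 8·1 + 5·1 + 8·0 + 8·0 = 35
B: 8·1 + 6·2 + 8·0 + 5·3 + 8·2 + 8·1 = 59
C: 8·3 + 6·0 + 8·3 + 5·0 + 8·1 + 8·2 = 72
A has the highest Borda score (92).

A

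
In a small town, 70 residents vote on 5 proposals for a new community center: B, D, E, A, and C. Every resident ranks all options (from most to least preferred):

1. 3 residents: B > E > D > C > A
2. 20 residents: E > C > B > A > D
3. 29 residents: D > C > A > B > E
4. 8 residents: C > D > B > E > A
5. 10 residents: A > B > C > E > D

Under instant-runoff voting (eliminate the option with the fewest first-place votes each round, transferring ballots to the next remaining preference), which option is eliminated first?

B

Round 1: B 3, D 29, E 20, A 10, C 8. Eliminate B.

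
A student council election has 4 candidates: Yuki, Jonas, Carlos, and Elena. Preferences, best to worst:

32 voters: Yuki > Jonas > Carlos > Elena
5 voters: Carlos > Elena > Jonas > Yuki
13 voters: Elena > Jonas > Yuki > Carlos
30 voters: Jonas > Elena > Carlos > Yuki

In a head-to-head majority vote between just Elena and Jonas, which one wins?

Voters preferring Elena to Jonas: 18; preferring Jonas to Elena: 62.
Jonas wins the head-to-head.

Jonas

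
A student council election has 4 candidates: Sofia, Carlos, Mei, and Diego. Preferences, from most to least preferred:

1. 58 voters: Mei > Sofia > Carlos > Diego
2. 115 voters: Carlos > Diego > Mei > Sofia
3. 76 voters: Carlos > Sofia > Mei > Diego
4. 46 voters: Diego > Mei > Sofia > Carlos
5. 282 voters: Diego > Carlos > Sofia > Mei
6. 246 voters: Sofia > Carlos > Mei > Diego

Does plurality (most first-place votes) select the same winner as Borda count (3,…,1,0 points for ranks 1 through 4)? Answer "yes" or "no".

no

Plurality — first-place votes: Sofia 246, Carlos 191, Mei 58, Diego 328. Winner: Diego.
Borda — scores: Sofia 1334, Carlos 1687, Mei 703, Diego 1214. Winner: Carlos.
The two methods disagree.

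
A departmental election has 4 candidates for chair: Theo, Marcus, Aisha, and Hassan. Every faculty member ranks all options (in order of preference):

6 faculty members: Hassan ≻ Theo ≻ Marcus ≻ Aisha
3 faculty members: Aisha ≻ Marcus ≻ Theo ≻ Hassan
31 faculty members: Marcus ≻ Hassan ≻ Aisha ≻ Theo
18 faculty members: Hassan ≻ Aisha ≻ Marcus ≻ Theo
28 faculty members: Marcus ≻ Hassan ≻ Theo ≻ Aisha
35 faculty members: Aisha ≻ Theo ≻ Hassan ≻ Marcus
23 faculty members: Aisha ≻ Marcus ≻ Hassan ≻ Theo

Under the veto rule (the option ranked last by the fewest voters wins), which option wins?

Last-place votes: Theo 72, Marcus 35, Aisha 34, Hassan 3.
Hassan is ranked last by the fewest voters, so Hassan wins.

Hassan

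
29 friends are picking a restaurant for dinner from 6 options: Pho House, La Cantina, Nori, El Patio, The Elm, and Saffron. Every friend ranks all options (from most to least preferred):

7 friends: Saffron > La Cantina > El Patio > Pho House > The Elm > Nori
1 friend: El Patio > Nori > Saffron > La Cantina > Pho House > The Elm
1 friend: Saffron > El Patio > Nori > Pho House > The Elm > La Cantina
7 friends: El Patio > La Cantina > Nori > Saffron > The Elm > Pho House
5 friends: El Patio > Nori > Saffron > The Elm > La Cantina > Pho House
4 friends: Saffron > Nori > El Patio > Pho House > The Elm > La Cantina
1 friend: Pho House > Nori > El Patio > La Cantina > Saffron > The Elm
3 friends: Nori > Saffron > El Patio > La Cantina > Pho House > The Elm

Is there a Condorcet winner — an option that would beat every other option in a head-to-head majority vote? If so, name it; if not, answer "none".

Checking pairwise contests:
La Cantina beats Pho House 23–6.
Nori beats La Cantina 15–14.
El Patio beats Nori 21–8.
Saffron beats El Patio 15–14.
Pho House beats The Elm 17–12.
Nori beats Saffron 17–12.
Every option loses at least one head-to-head, so there is no Condorcet winner.

none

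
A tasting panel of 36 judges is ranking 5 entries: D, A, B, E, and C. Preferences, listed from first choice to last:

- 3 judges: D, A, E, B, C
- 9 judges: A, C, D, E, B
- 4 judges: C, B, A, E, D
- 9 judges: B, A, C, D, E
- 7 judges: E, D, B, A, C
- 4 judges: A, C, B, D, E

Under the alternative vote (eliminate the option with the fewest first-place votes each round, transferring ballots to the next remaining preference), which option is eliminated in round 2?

Round 1: D 3, A 13, B 9, E 7, C 4. Eliminate D.
Round 2: A 16, B 9, E 7, C 4. Eliminate C.

C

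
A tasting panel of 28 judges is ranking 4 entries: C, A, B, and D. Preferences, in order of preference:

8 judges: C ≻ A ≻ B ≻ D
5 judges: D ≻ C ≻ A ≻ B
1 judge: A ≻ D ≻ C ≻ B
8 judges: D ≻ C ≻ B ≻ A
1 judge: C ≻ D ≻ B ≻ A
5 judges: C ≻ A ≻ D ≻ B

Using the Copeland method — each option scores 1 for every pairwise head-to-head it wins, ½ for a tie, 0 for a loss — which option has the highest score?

C

C: beats A and B; ties D → score 2.5.
A: beats B; ties D; loses to C → score 1.5.
B: loses to C, A, and D → score 0.
D: beats B; ties C and A → score 2.
C has the best pairwise record.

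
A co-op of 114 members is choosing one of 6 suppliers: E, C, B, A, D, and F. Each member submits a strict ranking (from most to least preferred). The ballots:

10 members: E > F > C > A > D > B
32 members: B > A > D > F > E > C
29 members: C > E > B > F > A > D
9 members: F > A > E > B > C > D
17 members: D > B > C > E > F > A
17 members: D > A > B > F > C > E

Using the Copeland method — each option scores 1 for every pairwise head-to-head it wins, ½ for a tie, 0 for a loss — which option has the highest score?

E: loses to C, B, A, D, and F → score 0.
C: beats E; loses to B, A, D, and F → score 1.
B: beats E, C, A, D, and F → score 5.
A: beats E, C, and D; loses to B and F → score 3.
D: beats E, C, and F; loses to B and A → score 3.
F: beats E, C, and A; loses to B and D → score 3.
B has the best pairwise record.

B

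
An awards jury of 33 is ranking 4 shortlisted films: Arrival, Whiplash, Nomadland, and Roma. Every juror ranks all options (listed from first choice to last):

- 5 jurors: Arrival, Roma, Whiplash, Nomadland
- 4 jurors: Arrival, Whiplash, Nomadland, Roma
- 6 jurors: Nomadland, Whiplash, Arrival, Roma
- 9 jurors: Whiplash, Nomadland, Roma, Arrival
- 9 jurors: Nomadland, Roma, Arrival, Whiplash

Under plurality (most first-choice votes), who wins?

First-place votes: Arrival 9, Whiplash 9, Nomadland 15, Roma 0.
Nomadland has the most first-place votes.

Nomadland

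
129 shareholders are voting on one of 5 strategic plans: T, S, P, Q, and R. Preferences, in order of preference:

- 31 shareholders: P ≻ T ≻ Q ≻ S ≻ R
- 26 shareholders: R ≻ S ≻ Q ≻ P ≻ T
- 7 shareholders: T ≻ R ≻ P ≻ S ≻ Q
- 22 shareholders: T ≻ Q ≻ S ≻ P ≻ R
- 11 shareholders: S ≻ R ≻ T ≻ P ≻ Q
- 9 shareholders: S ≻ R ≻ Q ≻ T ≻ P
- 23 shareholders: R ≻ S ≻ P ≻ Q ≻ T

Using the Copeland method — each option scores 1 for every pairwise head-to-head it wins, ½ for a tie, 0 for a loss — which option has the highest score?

T: beats Q; loses to S, P, and R → score 1.
S: beats T, P, Q, and R → score 4.
P: beats T and Q; loses to S and R → score 2.
Q: loses to T, S, P, and R → score 0.
R: beats T, P, and Q; loses to S → score 3.
S has the best pairwise record.

S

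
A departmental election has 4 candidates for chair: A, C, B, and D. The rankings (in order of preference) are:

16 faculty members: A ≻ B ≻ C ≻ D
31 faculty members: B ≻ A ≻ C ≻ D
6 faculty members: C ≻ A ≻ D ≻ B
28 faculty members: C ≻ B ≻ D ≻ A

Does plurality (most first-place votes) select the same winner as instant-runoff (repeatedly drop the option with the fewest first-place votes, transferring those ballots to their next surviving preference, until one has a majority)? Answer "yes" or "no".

no

Plurality — first-place votes: A 16, C 34, B 31, D 0. Winner: C.
Instant-runoff — R1 A 16, C 34, B 31, D 0 (D out); R2 A 16, C 34, B 31 (A out); R3 C 34, B 47 (B winner). Winner: B.
The two methods disagree.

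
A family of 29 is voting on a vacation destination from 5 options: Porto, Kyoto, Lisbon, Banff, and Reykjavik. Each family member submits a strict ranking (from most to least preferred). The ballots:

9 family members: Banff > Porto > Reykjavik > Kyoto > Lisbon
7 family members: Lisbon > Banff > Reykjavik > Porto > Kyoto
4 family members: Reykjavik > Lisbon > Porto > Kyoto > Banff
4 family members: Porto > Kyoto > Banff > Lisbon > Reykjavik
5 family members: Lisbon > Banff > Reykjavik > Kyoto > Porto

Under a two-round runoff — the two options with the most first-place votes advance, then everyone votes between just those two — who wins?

Round 1 first-place votes: Porto 4, Kyoto 0, Lisbon 12, Banff 9, Reykjavik 4.
Lisbon and Banff advance.
Runoff: Lisbon is preferred to Banff by 16 voters; Banff by 13.
Lisbon wins the runoff.

Lisbon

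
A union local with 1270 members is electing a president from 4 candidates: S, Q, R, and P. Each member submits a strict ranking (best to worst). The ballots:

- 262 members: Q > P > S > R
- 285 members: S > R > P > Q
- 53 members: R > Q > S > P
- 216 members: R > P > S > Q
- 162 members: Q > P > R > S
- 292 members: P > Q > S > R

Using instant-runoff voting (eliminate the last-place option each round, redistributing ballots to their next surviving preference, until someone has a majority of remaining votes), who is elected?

P

Round 1: S 285, Q 424, R 269, P 292. Eliminate R.
Round 2: S 285, Q 477, P 508. Eliminate S.
Round 3: Q 477, P 793. P has a majority.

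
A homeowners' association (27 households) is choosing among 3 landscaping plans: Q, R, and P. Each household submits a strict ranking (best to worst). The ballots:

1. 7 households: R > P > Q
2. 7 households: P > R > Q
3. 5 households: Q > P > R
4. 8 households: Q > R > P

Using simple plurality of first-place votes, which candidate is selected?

Q

First-place votes: Q 13, R 7, P 7.
Q has the most first-place votes.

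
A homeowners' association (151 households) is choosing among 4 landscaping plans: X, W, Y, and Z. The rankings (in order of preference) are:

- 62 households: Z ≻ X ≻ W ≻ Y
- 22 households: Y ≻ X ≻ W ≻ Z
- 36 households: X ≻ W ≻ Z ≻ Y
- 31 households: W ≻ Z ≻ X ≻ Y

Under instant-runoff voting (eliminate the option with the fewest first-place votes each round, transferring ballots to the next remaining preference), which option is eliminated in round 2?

Round 1: X 36, W 31, Y 22, Z 62. Eliminate Y.
Round 2: X 58, W 31, Z 62. Eliminate W.

W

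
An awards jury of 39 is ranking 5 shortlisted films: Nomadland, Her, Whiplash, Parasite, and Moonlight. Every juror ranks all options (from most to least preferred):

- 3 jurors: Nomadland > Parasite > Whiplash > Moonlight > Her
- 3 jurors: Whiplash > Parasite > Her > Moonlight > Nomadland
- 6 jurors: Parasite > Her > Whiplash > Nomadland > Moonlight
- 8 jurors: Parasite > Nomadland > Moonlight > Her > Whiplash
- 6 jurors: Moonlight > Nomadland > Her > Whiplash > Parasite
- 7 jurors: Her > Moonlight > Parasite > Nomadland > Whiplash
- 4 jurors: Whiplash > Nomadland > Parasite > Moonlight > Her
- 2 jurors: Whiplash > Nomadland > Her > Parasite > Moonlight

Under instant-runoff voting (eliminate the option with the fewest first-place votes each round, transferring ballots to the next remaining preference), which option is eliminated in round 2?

Round 1: Nomadland 3, Her 7, Whiplash 9, Parasite 14, Moonlight 6. Eliminate Nomadland.
Round 2: Her 7, Whiplash 9, Parasite 17, Moonlight 6. Eliminate Moonlight.

Moonlight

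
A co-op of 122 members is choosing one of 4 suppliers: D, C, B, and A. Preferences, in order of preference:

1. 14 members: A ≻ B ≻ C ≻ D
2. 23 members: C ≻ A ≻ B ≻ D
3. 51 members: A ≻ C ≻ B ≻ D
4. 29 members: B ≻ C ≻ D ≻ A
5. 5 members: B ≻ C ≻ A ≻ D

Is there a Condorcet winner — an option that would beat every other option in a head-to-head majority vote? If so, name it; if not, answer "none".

A

A vs D: 93–29 for A.
A vs C: 65–57 for A.
A vs B: 88–34 for A.
A beats every other option head-to-head.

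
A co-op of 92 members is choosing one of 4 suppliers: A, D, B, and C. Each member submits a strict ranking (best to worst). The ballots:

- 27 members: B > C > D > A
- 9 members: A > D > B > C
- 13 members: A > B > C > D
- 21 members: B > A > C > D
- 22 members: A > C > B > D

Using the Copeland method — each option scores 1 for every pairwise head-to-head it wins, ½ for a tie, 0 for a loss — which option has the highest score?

A: beats D and C; loses to B → score 2.
D: loses to A, B, and C → score 0.
B: beats A, D, and C → score 3.
C: beats D; loses to A and B → score 1.
B has the best pairwise record.

B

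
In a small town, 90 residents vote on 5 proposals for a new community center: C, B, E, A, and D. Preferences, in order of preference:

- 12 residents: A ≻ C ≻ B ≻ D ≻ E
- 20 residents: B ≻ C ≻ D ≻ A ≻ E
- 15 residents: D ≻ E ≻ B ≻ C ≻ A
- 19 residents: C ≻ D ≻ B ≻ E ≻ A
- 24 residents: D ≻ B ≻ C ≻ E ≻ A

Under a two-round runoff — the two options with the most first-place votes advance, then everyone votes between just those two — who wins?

Round 1 first-place votes: C 19, B 20, E 0, A 12, D 39.
D and B advance.
Runoff: D is preferred to B by 58 voters; B by 32.
D wins the runoff.

D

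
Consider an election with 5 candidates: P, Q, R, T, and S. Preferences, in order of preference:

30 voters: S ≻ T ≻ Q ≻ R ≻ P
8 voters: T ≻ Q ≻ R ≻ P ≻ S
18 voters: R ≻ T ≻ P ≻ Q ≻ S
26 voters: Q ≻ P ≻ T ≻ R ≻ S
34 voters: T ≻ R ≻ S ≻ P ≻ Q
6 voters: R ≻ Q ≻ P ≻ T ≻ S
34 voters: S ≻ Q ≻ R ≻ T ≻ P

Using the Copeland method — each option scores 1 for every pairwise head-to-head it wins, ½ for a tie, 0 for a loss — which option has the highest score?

T

P: loses to Q, R, T, and S → score 0.
Q: beats P and R; loses to T and S → score 2.
R: beats P and S; loses to Q and T → score 2.
T: beats P, Q, R, and S → score 4.
S: beats P and Q; loses to R and T → score 2.
T has the best pairwise record.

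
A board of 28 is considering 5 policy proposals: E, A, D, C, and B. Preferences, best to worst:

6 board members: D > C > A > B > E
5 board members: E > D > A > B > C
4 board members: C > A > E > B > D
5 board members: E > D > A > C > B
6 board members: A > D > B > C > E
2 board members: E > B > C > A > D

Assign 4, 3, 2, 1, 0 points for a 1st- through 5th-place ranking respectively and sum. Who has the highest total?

D

E: 6·0 + 5·4 + 4·2 + 5·4 + 6·0 + 2·4 = 56
A: 6·2 + 5·2 + 4·3 + 5·2 + 6·4 + 2·1 = 70
D: 6·4 + 5·3 + 4·0 + 5·3 + 6·3 + 2·0 = 72
C: 6·3 + 5·0 + 4·4 + 5·1 + 6·1 + 2·2 = 49
B: 6·1 + 5·1 + 4·1 + 5·0 + 6·2 + 2·3 = 33
D has the highest Borda score (72).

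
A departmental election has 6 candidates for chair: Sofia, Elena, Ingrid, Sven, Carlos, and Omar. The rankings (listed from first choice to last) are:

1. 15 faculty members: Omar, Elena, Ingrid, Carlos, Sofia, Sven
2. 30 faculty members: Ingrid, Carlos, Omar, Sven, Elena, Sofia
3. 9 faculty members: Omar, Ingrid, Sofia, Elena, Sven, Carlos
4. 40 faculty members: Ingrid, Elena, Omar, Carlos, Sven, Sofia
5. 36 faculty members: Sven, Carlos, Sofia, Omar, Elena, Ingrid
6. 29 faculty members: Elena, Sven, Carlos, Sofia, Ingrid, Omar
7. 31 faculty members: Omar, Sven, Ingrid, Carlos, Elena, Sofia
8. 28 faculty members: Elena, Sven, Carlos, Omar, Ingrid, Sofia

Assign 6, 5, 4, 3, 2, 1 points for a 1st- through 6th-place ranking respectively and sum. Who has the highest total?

Sven

Sofia: 15·2 + 30·1 + 9·4 + 40·1 + 36·4 + 29·3 + 31·1 + 28·1 = 426
Elena: 15·5 + 30·2 + 9·3 + 40·5 + 36·2 + 29·6 + 31·2 + 28·6 = 838
Ingrid: 15·4 + 30·6 + 9·5 + 40·6 + 36·1 + 29·2 + 31·4 + 28·2 = 799
Sven: 15·1 + 30·3 + 9·2 + 40·2 + 36·6 + 29·5 + 31·5 + 28·5 = 859
Carlos: 15·3 + 30·5 + 9·1 + 40·3 + 36·5 + 29·4 + 31·3 + 28·4 = 825
Omar: 15·6 + 30·4 + 9·6 + 40·4 + 36·3 + 29·1 + 31·6 + 28·3 = 831
Sven has the highest Borda score (859).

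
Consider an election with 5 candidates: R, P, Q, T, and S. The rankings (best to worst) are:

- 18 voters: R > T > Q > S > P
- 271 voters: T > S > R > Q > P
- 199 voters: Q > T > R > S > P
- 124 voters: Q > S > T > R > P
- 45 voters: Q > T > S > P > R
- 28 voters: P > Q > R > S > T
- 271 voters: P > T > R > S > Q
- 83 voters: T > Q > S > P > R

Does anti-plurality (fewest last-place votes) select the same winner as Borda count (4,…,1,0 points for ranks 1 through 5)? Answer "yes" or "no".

no

Anti-plurality — last-place votes: R 128, P 612, Q 271, T 28, S 0. Winner: S.
Borda — scores: R 1734, P 1324, Q 2112, T 3263, S 1957. Winner: T.
The two methods disagree.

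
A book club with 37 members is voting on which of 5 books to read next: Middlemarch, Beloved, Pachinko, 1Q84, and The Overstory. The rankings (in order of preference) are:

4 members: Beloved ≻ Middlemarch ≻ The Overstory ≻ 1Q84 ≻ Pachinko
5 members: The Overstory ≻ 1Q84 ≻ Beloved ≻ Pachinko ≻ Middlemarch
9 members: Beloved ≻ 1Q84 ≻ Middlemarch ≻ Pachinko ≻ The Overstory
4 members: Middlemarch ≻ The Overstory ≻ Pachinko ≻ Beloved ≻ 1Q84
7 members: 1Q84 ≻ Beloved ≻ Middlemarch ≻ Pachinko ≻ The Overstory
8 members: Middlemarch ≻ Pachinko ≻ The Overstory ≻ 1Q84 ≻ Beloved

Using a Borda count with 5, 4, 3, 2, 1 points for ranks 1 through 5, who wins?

Middlemarch

Middlemarch: 4·4 + 5·1 + 9·3 + 4·5 + 7·3 + 8·5 = 129
Beloved: 4·5 + 5·3 + 9·5 + 4·2 + 7·4 + 8·1 = 124
Pachinko: 4·1 + 5·2 + 9·2 + 4·3 + 7·2 + 8·4 = 90
1Q84: 4·2 + 5·4 + 9·4 + 4·1 + 7·5 + 8·2 = 119
The Overstory: 4·3 + 5·5 + 9·1 + 4·4 + 7·1 + 8·3 = 93
Middlemarch has the highest Borda score (129).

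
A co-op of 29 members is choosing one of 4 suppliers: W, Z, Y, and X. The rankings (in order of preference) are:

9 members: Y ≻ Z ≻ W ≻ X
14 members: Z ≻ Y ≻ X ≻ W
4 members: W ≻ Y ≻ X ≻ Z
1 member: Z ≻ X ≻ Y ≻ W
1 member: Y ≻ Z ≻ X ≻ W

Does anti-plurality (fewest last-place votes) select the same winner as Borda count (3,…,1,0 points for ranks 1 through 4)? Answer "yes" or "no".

Anti-plurality — last-place votes: W 16, Z 4, Y 0, X 9. Winner: Y.
Borda — scores: W 21, Z 65, Y 67, X 21. Winner: Y.
The two methods agree.

yes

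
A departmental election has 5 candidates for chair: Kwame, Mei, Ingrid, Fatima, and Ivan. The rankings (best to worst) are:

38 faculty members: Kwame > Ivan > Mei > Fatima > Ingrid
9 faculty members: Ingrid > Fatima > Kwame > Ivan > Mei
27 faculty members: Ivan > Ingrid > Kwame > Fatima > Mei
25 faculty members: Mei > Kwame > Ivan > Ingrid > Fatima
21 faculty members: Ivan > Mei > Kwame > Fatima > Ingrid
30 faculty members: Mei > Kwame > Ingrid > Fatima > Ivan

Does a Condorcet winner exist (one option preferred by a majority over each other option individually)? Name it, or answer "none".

Checking pairwise contests:
Mei beats Kwame 76–74.
Ivan beats Mei 95–55.
Kwame beats Ingrid 114–36.
Kwame beats Fatima 141–9.
Kwame beats Ivan 102–48.
Every option loses at least one head-to-head, so there is no Condorcet winner.

none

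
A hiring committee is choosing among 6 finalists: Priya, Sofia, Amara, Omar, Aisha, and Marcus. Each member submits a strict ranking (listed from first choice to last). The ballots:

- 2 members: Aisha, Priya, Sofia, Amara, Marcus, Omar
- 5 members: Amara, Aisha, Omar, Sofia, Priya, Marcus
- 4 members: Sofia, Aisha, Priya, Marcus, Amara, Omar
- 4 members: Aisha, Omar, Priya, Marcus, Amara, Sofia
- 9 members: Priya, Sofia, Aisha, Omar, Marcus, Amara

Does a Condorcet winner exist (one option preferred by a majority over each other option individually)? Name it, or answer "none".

none

Checking pairwise contests:
Aisha beats Priya 15–9.
Priya beats Sofia 15–9.
Priya beats Amara 19–5.
Priya beats Omar 15–9.
Sofia beats Aisha 13–11.
Priya beats Marcus 24–0.
Every option loses at least one head-to-head, so there is no Condorcet winner.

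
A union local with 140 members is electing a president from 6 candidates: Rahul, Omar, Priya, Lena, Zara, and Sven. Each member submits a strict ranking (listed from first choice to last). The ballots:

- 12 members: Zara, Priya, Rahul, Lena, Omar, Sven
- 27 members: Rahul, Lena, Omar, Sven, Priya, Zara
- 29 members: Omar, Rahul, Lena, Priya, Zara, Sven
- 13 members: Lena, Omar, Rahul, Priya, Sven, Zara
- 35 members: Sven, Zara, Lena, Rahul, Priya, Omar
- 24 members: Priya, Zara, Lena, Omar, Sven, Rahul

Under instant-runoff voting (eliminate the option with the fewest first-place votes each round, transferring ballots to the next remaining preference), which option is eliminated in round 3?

Rahul

Round 1: Rahul 27, Omar 29, Priya 24, Lena 13, Zara 12, Sven 35. Eliminate Zara.
Round 2: Rahul 27, Omar 29, Priya 36, Lena 13, Sven 35. Eliminate Lena.
Round 3: Rahul 27, Omar 42, Priya 36, Sven 35. Eliminate Rahul.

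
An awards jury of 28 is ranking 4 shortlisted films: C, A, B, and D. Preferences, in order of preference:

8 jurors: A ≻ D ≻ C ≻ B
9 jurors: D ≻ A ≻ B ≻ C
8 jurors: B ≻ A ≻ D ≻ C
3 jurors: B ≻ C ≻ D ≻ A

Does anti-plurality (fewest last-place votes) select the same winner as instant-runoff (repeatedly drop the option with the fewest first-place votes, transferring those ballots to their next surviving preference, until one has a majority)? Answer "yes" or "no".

Anti-plurality — last-place votes: C 17, A 3, B 8, D 0. Winner: D.
Instant-runoff — R1 C 0, A 8, B 11, D 9 (C out); R2 A 8, B 11, D 9 (A out); R3 B 11, D 17 (D winner). Winner: D.
The two methods agree.

yes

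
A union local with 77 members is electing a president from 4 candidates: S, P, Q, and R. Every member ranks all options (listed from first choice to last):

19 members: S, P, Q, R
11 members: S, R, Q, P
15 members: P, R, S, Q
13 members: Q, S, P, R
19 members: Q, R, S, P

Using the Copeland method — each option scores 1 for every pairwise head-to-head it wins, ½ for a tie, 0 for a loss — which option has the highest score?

S: beats P, Q, and R → score 3.
P: beats R; loses to S and Q → score 1.
Q: beats P and R; loses to S → score 2.
R: loses to S, P, and Q → score 0.
S has the best pairwise record.

S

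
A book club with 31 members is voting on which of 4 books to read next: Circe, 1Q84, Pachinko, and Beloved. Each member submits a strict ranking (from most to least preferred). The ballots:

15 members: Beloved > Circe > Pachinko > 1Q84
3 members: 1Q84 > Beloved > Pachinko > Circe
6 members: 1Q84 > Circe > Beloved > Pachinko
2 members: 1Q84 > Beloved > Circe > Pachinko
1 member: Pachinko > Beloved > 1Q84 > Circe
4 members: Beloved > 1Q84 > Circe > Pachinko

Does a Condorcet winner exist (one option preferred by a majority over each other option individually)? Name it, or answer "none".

Beloved vs Circe: 25–6 for Beloved.
Beloved vs 1Q84: 20–11 for Beloved.
Beloved vs Pachinko: 30–1 for Beloved.
Beloved beats every other option head-to-head.

Beloved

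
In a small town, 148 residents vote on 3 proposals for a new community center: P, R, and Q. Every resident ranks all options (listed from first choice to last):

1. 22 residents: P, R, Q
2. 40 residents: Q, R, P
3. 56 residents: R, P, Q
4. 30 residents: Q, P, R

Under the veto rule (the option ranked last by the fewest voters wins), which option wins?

Last-place votes: P 40, R 30, Q 78.
R is ranked last by the fewest voters, so R wins.

R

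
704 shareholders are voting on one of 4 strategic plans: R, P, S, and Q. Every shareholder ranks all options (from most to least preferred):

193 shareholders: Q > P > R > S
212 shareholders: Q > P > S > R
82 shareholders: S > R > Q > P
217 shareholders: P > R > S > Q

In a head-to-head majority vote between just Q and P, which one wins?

Q

Voters preferring Q to P: 487; preferring P to Q: 217.
Q wins the head-to-head.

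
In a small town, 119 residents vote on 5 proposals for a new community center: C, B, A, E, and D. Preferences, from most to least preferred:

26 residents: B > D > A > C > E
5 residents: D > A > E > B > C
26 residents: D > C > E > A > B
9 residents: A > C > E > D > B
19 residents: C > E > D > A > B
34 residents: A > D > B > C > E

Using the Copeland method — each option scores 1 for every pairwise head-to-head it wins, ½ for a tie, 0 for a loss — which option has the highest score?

D

C: beats E; loses to B, A, and D → score 1.
B: beats C and E; loses to A and D → score 2.
A: beats C, B, and E; loses to D → score 3.
E: loses to C, B, A, and D → score 0.
D: beats C, B, A, and E → score 4.
D has the best pairwise record.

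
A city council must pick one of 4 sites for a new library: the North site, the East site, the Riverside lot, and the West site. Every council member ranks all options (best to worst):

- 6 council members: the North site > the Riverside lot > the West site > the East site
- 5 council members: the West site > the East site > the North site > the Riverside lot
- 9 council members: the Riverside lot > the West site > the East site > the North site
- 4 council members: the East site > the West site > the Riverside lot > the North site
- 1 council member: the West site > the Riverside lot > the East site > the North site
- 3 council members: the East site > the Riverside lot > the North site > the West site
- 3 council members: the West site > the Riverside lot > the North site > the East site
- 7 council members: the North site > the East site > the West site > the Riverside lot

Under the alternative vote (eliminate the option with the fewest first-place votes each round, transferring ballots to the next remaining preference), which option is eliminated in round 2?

Round 1: the North site 13, the East site 7, the Riverside lot 9, the West site 9. Eliminate the East site.
Round 2: the North site 13, the Riverside lot 12, the West site 13. Eliminate the Riverside lot.

the Riverside lot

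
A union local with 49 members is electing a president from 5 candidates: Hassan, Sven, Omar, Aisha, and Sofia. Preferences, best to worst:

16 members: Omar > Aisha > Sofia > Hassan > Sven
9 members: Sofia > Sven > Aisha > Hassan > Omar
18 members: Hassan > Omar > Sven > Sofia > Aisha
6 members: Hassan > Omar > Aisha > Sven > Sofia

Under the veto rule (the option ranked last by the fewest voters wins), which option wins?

Last-place votes: Hassan 0, Sven 16, Omar 9, Aisha 18, Sofia 6.
Hassan is ranked last by the fewest voters, so Hassan wins.

Hassan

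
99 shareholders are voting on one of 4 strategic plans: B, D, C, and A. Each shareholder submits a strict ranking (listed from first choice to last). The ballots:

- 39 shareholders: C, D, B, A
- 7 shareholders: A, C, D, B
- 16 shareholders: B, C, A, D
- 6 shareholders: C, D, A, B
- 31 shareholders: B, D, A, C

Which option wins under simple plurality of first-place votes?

B

First-place votes: B 47, D 0, C 45, A 7.
B has the most first-place votes.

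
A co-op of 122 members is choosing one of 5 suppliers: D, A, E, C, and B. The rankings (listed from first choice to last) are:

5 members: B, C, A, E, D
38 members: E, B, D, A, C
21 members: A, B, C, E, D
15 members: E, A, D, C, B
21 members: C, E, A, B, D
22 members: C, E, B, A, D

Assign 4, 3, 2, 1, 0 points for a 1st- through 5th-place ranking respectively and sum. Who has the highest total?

E

D: 5·0 + 38·2 + 21·0 + 15·2 + 21·0 + 22·0 = 106
A: 5·2 + 38·1 + 21·4 + 15·3 + 21·2 + 22·1 = 241
E: 5·1 + 38·4 + 21·1 + 15·4 + 21·3 + 22·3 = 367
C: 5·3 + 38·0 + 21·2 + 15·1 + 21·4 + 22·4 = 244
B: 5·4 + 38·3 + 21·3 + 15·0 + 21·1 + 22·2 = 262
E has the highest Borda score (367).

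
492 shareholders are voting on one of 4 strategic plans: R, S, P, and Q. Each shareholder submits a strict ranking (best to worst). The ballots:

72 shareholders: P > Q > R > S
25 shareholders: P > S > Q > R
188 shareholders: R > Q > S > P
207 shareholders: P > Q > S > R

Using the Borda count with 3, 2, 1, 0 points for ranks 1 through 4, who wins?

Q

R: 72·1 + 25·0 + 188·3 + 207·0 = 636
S: 72·0 + 25·2 + 188·1 + 207·1 = 445
P: 72·3 + 25·3 + 188·0 + 207·3 = 912
Q: 72·2 + 25·1 + 188·2 + 207·2 = 959
Q has the highest Borda score (959).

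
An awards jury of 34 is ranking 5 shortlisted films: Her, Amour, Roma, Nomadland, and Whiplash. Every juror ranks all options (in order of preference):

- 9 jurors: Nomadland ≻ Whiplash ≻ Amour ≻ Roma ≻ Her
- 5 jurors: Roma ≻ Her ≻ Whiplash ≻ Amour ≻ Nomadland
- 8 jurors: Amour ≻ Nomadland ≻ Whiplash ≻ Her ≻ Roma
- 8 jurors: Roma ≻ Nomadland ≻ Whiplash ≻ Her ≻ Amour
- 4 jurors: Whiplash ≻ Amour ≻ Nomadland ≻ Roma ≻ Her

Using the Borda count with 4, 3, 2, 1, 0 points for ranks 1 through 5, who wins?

Her: 9·0 + 5·3 + 8·1 + 8·1 + 4·0 = 31
Amour: 9·2 + 5·1 + 8·4 + 8·0 + 4·3 = 67
Roma: 9·1 + 5·4 + 8·0 + 8·4 + 4·1 = 65
Nomadland: 9·4 + 5·0 + 8·3 + 8·3 + 4·2 = 92
Whiplash: 9·3 + 5·2 + 8·2 + 8·2 + 4·4 = 85
Nomadland has the highest Borda score (92).

Nomadland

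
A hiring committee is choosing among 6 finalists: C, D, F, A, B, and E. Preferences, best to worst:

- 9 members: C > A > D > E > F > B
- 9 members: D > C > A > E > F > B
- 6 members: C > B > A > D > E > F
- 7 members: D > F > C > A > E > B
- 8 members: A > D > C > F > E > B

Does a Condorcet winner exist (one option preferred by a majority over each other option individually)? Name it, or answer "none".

Checking pairwise contests:
D beats C 24–15.
A beats D 23–16.
C beats F 32–7.
C beats A 31–8.
C beats B 39–0.
C beats E 39–0.
Every option loses at least one head-to-head, so there is no Condorcet winner.

none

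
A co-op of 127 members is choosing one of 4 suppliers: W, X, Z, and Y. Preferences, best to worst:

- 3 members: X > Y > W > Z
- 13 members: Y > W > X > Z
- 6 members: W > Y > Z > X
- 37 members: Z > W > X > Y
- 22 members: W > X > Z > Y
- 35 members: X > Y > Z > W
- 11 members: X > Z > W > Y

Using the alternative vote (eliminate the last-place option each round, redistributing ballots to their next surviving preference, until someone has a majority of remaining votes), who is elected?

W

Round 1: W 28, X 49, Z 37, Y 13. Eliminate Y.
Round 2: W 41, X 49, Z 37. Eliminate Z.
Round 3: W 78, X 49. W has a majority.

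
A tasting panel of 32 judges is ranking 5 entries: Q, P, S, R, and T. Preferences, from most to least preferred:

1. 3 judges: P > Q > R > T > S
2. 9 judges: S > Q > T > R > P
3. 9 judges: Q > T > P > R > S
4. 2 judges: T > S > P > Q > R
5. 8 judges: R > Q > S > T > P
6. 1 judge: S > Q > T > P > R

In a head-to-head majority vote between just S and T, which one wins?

S

Voters preferring S to T: 18; preferring T to S: 14.
S wins the head-to-head.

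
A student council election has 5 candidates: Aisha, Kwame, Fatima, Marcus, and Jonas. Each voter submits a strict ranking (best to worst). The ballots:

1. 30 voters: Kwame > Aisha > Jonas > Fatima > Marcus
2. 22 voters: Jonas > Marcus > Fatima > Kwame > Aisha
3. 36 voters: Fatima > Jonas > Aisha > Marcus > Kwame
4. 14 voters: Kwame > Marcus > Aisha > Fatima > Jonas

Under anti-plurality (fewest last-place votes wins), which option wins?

Fatima

Last-place votes: Aisha 22, Kwame 36, Fatima 0, Marcus 30, Jonas 14.
Fatima is ranked last by the fewest voters, so Fatima wins.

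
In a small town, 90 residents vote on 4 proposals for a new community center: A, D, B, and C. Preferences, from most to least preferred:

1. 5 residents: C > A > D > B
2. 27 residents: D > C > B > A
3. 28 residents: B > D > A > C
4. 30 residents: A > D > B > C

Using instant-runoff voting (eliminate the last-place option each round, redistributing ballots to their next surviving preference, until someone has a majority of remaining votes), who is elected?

B

Round 1: A 30, D 27, B 28, C 5. Eliminate C.
Round 2: A 35, D 27, B 28. Eliminate D.
Round 3: A 35, B 55. B has a majority.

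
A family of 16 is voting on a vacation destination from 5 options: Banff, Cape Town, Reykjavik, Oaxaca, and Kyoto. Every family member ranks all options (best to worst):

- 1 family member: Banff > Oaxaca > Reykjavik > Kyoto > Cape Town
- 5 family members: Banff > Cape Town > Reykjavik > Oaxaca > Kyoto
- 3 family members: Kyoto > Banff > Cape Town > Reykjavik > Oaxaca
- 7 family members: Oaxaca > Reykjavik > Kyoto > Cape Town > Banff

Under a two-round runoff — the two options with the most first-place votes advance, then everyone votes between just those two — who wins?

Round 1 first-place votes: Banff 6, Cape Town 0, Reykjavik 0, Oaxaca 7, Kyoto 3.
Oaxaca and Banff advance.
Runoff: Oaxaca is preferred to Banff by 7 voters; Banff by 9.
Banff wins the runoff.

Banff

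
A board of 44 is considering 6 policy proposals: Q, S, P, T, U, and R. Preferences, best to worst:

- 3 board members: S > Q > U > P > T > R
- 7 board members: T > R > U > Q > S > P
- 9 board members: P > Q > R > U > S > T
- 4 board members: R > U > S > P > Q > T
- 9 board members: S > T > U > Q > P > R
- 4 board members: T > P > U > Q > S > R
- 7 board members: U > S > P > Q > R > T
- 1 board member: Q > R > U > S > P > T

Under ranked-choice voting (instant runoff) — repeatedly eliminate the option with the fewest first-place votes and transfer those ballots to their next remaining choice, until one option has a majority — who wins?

U

Round 1: Q 1, S 12, P 9, T 11, U 7, R 4. Eliminate Q.
Round 2: S 12, P 9, T 11, U 7, R 5. Eliminate R.
Round 3: S 12, P 9, T 11, U 12. Eliminate P.
Round 4: S 12, T 11, U 21. Eliminate T.
Round 5: S 12, U 32. U has a majority.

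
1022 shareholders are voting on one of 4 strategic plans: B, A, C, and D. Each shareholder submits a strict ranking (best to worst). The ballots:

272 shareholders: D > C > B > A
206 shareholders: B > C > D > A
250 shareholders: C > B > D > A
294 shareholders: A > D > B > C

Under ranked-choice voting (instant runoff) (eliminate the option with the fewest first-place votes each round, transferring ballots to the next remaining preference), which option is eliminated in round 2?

Round 1: B 206, A 294, C 250, D 272. Eliminate B.
Round 2: A 294, C 456, D 272. Eliminate D.

D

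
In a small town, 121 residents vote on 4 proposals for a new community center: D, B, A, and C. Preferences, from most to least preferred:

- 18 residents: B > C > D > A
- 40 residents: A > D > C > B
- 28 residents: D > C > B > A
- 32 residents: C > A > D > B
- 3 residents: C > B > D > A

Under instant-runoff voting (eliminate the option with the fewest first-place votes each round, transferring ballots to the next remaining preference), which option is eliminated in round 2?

D

Round 1: D 28, B 18, A 40, C 35. Eliminate B.
Round 2: D 28, A 40, C 53. Eliminate D.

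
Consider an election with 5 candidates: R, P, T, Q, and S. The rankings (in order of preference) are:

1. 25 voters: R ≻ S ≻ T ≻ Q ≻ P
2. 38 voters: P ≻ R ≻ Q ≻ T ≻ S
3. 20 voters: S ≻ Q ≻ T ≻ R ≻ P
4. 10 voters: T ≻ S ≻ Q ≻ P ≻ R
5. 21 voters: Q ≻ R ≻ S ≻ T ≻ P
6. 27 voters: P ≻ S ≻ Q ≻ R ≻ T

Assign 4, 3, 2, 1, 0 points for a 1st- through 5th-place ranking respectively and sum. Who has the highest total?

R

R: 25·4 + 38·3 + 20·1 + 10·0 + 21·3 + 27·1 = 324
P: 25·0 + 38·4 + 20·0 + 10·1 + 21·0 + 27·4 = 270
T: 25·2 + 38·1 + 20·2 + 10·4 + 21·1 + 27·0 = 189
Q: 25·1 + 38·2 + 20·3 + 10·2 + 21·4 + 27·2 = 319
S: 25·3 + 38·0 + 20·4 + 10·3 + 21·2 + 27·3 = 308
R has the highest Borda score (324).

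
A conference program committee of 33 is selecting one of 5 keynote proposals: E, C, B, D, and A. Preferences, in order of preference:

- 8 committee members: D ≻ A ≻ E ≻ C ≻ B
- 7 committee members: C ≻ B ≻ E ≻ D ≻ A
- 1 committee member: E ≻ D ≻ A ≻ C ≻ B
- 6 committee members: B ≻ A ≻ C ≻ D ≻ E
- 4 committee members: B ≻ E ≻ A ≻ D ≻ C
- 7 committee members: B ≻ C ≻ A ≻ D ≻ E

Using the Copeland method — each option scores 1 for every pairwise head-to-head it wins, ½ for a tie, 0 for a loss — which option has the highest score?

E: loses to C, B, D, and A → score 0.
C: beats E and D; loses to B and A → score 2.
B: beats E, C, D, and A → score 4.
D: beats E; loses to C, B, and A → score 1.
A: beats E, C, and D; loses to B → score 3.
B has the best pairwise record.

B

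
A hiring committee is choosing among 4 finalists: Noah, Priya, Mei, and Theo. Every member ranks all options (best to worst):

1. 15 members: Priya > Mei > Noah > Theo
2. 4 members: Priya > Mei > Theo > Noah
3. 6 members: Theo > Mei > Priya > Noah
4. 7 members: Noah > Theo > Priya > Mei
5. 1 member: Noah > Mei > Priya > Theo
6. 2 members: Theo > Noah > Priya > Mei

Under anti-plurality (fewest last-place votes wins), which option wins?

Priya

Last-place votes: Noah 10, Priya 0, Mei 9, Theo 16.
Priya is ranked last by the fewest voters, so Priya wins.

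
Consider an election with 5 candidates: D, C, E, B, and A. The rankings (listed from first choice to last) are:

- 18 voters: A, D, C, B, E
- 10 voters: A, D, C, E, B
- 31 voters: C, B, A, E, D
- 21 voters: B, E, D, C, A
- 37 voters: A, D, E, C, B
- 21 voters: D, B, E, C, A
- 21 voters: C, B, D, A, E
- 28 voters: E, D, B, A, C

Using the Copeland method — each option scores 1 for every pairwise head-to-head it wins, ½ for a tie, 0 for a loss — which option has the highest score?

D: beats C, E, and B; loses to A → score 3.
C: beats B and A; loses to D and E → score 2.
E: beats C; loses to D, B, and A → score 1.
B: beats E and A; loses to D and C → score 2.
A: beats D and E; loses to C and B → score 2.
D has the best pairwise record.

D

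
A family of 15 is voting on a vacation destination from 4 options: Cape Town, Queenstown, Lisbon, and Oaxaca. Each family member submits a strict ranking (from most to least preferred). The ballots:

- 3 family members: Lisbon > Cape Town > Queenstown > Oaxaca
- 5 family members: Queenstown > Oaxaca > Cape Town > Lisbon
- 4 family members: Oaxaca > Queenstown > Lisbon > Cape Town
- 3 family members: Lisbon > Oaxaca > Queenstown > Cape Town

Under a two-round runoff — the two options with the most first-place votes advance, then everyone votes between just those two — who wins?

Queenstown

Round 1 first-place votes: Cape Town 0, Queenstown 5, Lisbon 6, Oaxaca 4.
Lisbon and Queenstown advance.
Runoff: Lisbon is preferred to Queenstown by 6 voters; Queenstown by 9.
Queenstown wins the runoff.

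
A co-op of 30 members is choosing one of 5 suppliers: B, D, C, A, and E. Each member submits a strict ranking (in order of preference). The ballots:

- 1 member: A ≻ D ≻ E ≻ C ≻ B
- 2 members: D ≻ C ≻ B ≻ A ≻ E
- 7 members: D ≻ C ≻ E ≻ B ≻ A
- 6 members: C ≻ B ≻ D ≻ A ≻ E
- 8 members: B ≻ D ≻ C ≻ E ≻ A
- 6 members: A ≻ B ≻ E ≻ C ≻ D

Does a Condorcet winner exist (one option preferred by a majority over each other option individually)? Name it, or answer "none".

none

Checking pairwise contests:
C beats B 16–14.
B beats D 20–10.
D beats C 18–12.
B beats A 23–7.
B beats E 22–8.
Every option loses at least one head-to-head, so there is no Condorcet winner.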